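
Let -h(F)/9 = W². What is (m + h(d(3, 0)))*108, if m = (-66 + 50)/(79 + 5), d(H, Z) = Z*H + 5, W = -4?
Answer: -109008/7 ≈ -15573.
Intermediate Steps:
d(H, Z) = 5 + H*Z (d(H, Z) = H*Z + 5 = 5 + H*Z)
h(F) = -144 (h(F) = -9*(-4)² = -9*16 = -144)
m = -4/21 (m = -16/84 = -16*1/84 = -4/21 ≈ -0.19048)
(m + h(d(3, 0)))*108 = (-4/21 - 144)*108 = -3028/21*108 = -109008/7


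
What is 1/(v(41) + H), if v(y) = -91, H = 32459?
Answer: 1/32368 ≈ 3.0895e-5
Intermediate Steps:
1/(v(41) + H) = 1/(-91 + 32459) = 1/32368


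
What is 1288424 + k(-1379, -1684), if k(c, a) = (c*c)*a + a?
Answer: -3201076704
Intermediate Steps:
k(c, a) = a + a*c² (k(c, a) = c²*a + a = a*c² + a = a + a*c²)
1288424 + k(-1379, -1684) = 1288424 - 1684*(1 + (-1379)²) = 1288424 - 1684*(1 + 1901641) = 1288424 - 1684*1901642 = 1288424 - 3202365128 = -3201076704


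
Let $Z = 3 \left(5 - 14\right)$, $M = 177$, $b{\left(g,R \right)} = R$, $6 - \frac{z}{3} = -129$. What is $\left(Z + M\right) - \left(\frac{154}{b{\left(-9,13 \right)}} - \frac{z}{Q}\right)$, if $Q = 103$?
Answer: $\frac{190253}{1339} \approx 142.09$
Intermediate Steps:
$z = 405$ ($z = 18 - -387 = 18 + 387 = 405$)
$Z = -27$ ($Z = 3 \left(5 - 14\right) = 3 \left(-9\right) = -27$)
$\left(Z + M\right) - \left(\frac{154}{b{\left(-9,13 \right)}} - \frac{z}{Q}\right) = \left(-27 + 177\right) + \left(\frac{405}{103} - \frac{154}{13}\right) = 150 + \left(405 \cdot \frac{1}{103} - \frac{154}{13}\right) = 150 + \left(\frac{405}{103} - \frac{154}{13}\right) = 150 - \frac{10597}{1339} = \frac{190253}{1339}$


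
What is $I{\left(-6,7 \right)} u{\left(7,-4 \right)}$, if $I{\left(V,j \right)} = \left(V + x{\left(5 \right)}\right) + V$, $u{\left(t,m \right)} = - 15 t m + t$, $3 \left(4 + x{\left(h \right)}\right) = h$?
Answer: $- \frac{18361}{3} \approx -6120.3$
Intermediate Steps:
$x{\left(h \right)} = -4 + \frac{h}{3}$
$u{\left(t,m \right)} = t - 15 m t$ ($u{\left(t,m \right)} = - 15 m t + t = t - 15 m t$)
$I{\left(V,j \right)} = - \frac{7}{3} + 2 V$ ($I{\left(V,j \right)} = \left(V + \left(-4 + \frac{1}{3} \cdot 5\right)\right) + V = \left(V + \left(-4 + \frac{5}{3}\right)\right) + V = \left(V - \frac{7}{3}\right) + V = \left(- \frac{7}{3} + V\right) + V = - \frac{7}{3} + 2 V$)
$I{\left(-6,7 \right)} u{\left(7,-4 \right)} = \left(- \frac{7}{3} + 2 \left(-6\right)\right) 7 \left(1 - -60\right) = \left(- \frac{7}{3} - 12\right) 7 \left(1 + 60\right) = - \frac{43 \cdot 7 \cdot 61}{3} = \left(- \frac{43}{3}\right) 427 = - \frac{18361}{3}$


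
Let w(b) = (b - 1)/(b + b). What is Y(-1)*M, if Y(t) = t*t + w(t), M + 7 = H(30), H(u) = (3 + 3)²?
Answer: 58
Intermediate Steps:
H(u) = 36 (H(u) = 6² = 36)
M = 29 (M = -7 + 36 = 29)
w(b) = (-1 + b)/(2*b) (w(b) = (-1 + b)/((2*b)) = (-1 + b)*(1/(2*b)) = (-1 + b)/(2*b))
Y(t) = t² + (-1 + t)/(2*t) (Y(t) = t*t + (-1 + t)/(2*t) = t² + (-1 + t)/(2*t))
Y(-1)*M = ((½)*(-1 - 1 + 2*(-1)³)/(-1))*29 = ((½)*(-1)*(-1 - 1 + 2*(-1)))*29 = ((½)*(-1)*(-1 - 1 - 2))*29 = ((½)*(-1)*(-4))*29 = 2*29 = 58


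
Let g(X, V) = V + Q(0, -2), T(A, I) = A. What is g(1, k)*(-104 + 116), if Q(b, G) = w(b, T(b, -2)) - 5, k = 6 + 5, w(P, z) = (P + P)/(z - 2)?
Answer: 72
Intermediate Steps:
w(P, z) = 2*P/(-2 + z) (w(P, z) = (2*P)/(-2 + z) = 2*P/(-2 + z))
k = 11
Q(b, G) = -5 + 2*b/(-2 + b) (Q(b, G) = 2*b/(-2 + b) - 5 = -5 + 2*b/(-2 + b))
g(X, V) = -5 + V (g(X, V) = V + (10 - 3*0)/(-2 + 0) = V + (10 + 0)/(-2) = V - 1/2*10 = V - 5 = -5 + V)
g(1, k)*(-104 + 116) = (-5 + 11)*(-104 + 116) = 6*12 = 72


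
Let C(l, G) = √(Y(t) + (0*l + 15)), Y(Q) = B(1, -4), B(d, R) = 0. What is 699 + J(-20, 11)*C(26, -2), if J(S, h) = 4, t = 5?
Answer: 699 + 4*√15 ≈ 714.49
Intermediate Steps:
Y(Q) = 0
C(l, G) = √15 (C(l, G) = √(0 + (0*l + 15)) = √(0 + (0 + 15)) = √(0 + 15) = √15)
699 + J(-20, 11)*C(26, -2) = 699 + 4*√15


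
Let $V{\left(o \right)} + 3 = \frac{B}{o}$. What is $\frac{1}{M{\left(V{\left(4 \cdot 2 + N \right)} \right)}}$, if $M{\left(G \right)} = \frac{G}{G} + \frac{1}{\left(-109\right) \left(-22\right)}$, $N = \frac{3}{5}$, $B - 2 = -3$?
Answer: $\frac{2398}{2399} \approx 0.99958$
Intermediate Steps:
$B = -1$ ($B = 2 - 3 = -1$)
$N = \frac{3}{5}$ ($N = 3 \cdot \frac{1}{5} = \frac{3}{5} \approx 0.6$)
$V{\left(o \right)} = -3 - \frac{1}{o}$
$M{\left(G \right)} = \frac{2399}{2398}$ ($M{\left(G \right)} = 1 - - \frac{1}{2398} = 1 + \frac{1}{2398} = \frac{2399}{2398}$)
$\frac{1}{M{\left(V{\left(4 \cdot 2 + N \right)} \right)}} = \frac{1}{\frac{2399}{2398}} = \frac{2398}{2399}$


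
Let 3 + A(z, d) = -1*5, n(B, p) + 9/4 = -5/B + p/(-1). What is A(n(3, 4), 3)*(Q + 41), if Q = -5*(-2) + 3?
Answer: -432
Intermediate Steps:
n(B, p) = -9/4 - p - 5/B (n(B, p) = -9/4 + (-5/B + p/(-1)) = -9/4 + (-5/B + p*(-1)) = -9/4 + (-5/B - p) = -9/4 + (-p - 5/B) = -9/4 - p - 5/B)
A(z, d) = -8 (A(z, d) = -3 - 1*5 = -3 - 5 = -8)
Q = 13 (Q = 10 + 3 = 13)
A(n(3, 4), 3)*(Q + 41) = -8*(13 + 41) = -8*54 = -432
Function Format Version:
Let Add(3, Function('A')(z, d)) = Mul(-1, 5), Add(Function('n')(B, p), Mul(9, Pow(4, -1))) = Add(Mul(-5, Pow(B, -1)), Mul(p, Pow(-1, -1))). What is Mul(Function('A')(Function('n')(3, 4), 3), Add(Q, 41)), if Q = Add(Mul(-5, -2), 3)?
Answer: -432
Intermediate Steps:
Function('n')(B, p) = Add(Rational(-9, 4), Mul(-1, p), Mul(-5, Pow(B, -1))) (Function('n')(B, p) = Add(Rational(-9, 4), Add(Mul(-5, Pow(B, -1)), Mul(p, Pow(-1, -1)))) = Add(Rational(-9, 4), Add(Mul(-5, Pow(B, -1)), Mul(p, -1))) = Add(Rational(-9, 4), Add(Mul(-5, Pow(B, -1)), Mul(-1, p))) = Add(Rational(-9, 4), Add(Mul(-1, p), Mul(-5, Pow(B, -1)))) = Add(Rational(-9, 4), Mul(-1, p), Mul(-5, Pow(B, -1))))
Function('A')(z, d) = -8 (Function('A')(z, d) = Add(-3, Mul(-1, 5)) = Add(-3, -5) = -8)
Q = 13 (Q = Add(10, 3) = 13)
Mul(Function('A')(Function('n')(3, 4), 3), Add(Q, 41)) = Mul(-8, Add(13, 41)) = Mul(-8, 54) = -432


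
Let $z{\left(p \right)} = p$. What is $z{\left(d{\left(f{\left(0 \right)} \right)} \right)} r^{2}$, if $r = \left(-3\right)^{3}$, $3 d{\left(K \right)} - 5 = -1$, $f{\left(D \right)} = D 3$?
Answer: $972$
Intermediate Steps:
$f{\left(D \right)} = 3 D$
$d{\left(K \right)} = \frac{4}{3}$ ($d{\left(K \right)} = \frac{5}{3} + \frac{1}{3} \left(-1\right) = \frac{5}{3} - \frac{1}{3} = \frac{4}{3}$)
$r = -27$
$z{\left(d{\left(f{\left(0 \right)} \right)} \right)} r^{2} = \frac{4 \left(-27\right)^{2}}{3} = \frac{4}{3} \cdot 729 = 972$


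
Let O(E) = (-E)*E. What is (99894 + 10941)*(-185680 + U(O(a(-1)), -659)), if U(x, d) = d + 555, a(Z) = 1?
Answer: -20591369640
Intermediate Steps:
O(E) = -E²
U(x, d) = 555 + d
(99894 + 10941)*(-185680 + U(O(a(-1)), -659)) = (99894 + 10941)*(-185680 + (555 - 659)) = 110835*(-185680 - 104) = 110835*(-185784) = -20591369640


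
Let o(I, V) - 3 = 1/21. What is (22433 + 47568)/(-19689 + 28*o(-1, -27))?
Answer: -210003/58811 ≈ -3.5708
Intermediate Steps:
o(I, V) = 64/21 (o(I, V) = 3 + 1/21 = 64/21)
(22433 + 47568)/(-19689 + 28*o(-1, -27)) = (22433 + 47568)/(-19689 + 28*(64/21)) = 70001/(-19689 + 256/3) = 70001/(-58811/3) = 70001*(-3/58811) = -210003/58811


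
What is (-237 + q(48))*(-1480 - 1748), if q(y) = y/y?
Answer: 761808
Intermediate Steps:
q(y) = 1
(-237 + q(48))*(-1480 - 1748) = (-237 + 1)*(-1480 - 1748) = -236*(-3228) = 761808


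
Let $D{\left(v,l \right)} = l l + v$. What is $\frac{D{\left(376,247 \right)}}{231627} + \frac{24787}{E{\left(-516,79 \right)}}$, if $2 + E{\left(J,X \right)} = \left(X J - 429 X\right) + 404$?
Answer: $- \frac{394439348}{5732999877} \approx -0.068802$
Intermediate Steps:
$D{\left(v,l \right)} = v + l^{2}$ ($D{\left(v,l \right)} = l^{2} + v = v + l^{2}$)
$E{\left(J,X \right)} = 402 - 429 X + J X$ ($E{\left(J,X \right)} = -2 + \left(\left(X J - 429 X\right) + 404\right) = -2 + \left(\left(J X - 429 X\right) + 404\right) = -2 + \left(\left(- 429 X + J X\right) + 404\right) = -2 + \left(404 - 429 X + J X\right) = 402 - 429 X + J X$)
$\frac{D{\left(376,247 \right)}}{231627} + \frac{24787}{E{\left(-516,79 \right)}} = \frac{376 + 247^{2}}{231627} + \frac{24787}{402 - 33891 - 40764} = \left(376 + 61009\right) \frac{1}{231627} + \frac{24787}{402 - 33891 - 40764} = 61385 \cdot \frac{1}{231627} + \frac{24787}{-74253} = \frac{61385}{231627} + 24787 \left(- \frac{1}{74253}\right) = \frac{61385}{231627} - \frac{24787}{74253} = - \frac{394439348}{5732999877}$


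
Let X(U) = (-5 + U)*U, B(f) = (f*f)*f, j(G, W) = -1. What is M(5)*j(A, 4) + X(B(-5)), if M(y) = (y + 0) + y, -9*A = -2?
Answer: 16240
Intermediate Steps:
A = 2/9 (A = -1/9*(-2) = 2/9 ≈ 0.22222)
B(f) = f**3 (B(f) = f**2*f = f**3)
M(y) = 2*y (M(y) = y + y = 2*y)
X(U) = U*(-5 + U)
M(5)*j(A, 4) + X(B(-5)) = (2*5)*(-1) + (-5)**3*(-5 + (-5)**3) = 10*(-1) - 125*(-5 - 125) = -10 - 125*(-130) = -10 + 16250 = 16240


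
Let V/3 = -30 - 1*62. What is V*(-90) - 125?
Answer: 24715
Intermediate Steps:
V = -276 (V = 3*(-30 - 1*62) = 3*(-30 - 62) = 3*(-92) = -276)
V*(-90) - 125 = -276*(-90) - 125 = 24840 - 125 = 24715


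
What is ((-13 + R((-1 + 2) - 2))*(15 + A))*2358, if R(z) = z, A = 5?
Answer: -660240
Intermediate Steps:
((-13 + R((-1 + 2) - 2))*(15 + A))*2358 = ((-13 + ((-1 + 2) - 2))*(15 + 5))*2358 = ((-13 + (1 - 2))*20)*2358 = ((-13 - 1)*20)*2358 = -14*20*2358 = -280*2358 = -660240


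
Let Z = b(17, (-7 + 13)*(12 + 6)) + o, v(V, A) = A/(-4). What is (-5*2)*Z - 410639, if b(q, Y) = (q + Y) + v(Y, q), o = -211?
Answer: -819473/2 ≈ -4.0974e+5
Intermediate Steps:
v(V, A) = -A/4 (v(V, A) = A*(-1/4) = -A/4)
b(q, Y) = Y + 3*q/4 (b(q, Y) = (q + Y) - q/4 = (Y + q) - q/4 = Y + 3*q/4)
Z = -361/4 (Z = ((-7 + 13)*(12 + 6) + (3/4)*17) - 211 = (6*18 + 51/4) - 211 = (108 + 51/4) - 211 = 483/4 - 211 = -361/4 ≈ -90.250)
(-5*2)*Z - 410639 = -5*2*(-361/4) - 410639 = -10*(-361/4) - 410639 = 1805/2 - 410639 = -819473/2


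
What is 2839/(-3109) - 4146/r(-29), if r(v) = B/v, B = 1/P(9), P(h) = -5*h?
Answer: -16821340609/3109 ≈ -5.4105e+6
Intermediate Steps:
B = -1/45 (B = 1/(-5*9) = 1/(-45) = -1/45 ≈ -0.022222)
r(v) = -1/(45*v)
2839/(-3109) - 4146/r(-29) = 2839/(-3109) - 4146/((-1/45/(-29))) = 2839*(-1/3109) - 4146/((-1/45*(-1/29))) = -2839/3109 - 4146/1/1305 = -2839/3109 - 4146*1305 = -2839/3109 - 5410530 = -16821340609/3109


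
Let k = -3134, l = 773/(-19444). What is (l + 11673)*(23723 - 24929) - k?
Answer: -136831861769/9722 ≈ -1.4074e+7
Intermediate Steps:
l = -773/19444 (l = 773*(-1/19444) = -773/19444 ≈ -0.039755)
(l + 11673)*(23723 - 24929) - k = (-773/19444 + 11673)*(23723 - 24929) - 1*(-3134) = (226969039/19444)*(-1206) + 3134 = -136862330517/9722 + 3134 = -136831861769/9722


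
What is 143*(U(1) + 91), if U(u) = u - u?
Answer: 13013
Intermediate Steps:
U(u) = 0
143*(U(1) + 91) = 143*(0 + 91) = 143*91 = 13013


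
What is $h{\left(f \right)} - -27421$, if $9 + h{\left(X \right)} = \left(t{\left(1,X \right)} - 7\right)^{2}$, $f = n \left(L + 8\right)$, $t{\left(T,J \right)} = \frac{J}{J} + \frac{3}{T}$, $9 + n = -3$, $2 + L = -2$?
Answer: $27421$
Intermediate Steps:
$L = -4$ ($L = -2 - 2 = -4$)
$n = -12$ ($n = -9 - 3 = -12$)
$t{\left(T,J \right)} = 1 + \frac{3}{T}$
$f = -48$ ($f = - 12 \left(-4 + 8\right) = \left(-12\right) 4 = -48$)
$h{\left(X \right)} = 0$ ($h{\left(X \right)} = -9 + \left(\frac{3 + 1}{1} - 7\right)^{2} = -9 + \left(1 \cdot 4 - 7\right)^{2} = -9 + \left(4 - 7\right)^{2} = -9 + \left(-3\right)^{2} = -9 + 9 = 0$)
$h{\left(f \right)} - -27421 = 0 - -27421 = 0 + 27421 = 27421$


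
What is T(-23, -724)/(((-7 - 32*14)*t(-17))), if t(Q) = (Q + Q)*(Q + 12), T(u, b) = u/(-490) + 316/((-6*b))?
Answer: -7961/5145128625 ≈ -1.5473e-6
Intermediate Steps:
T(u, b) = -158/(3*b) - u/490 (T(u, b) = u*(-1/490) + 316*(-1/(6*b)) = -u/490 - 158/(3*b) = -158/(3*b) - u/490)
t(Q) = 2*Q*(12 + Q) (t(Q) = (2*Q)*(12 + Q) = 2*Q*(12 + Q))
T(-23, -724)/(((-7 - 32*14)*t(-17))) = (-158/3/(-724) - 1/490*(-23))/(((-7 - 32*14)*(2*(-17)*(12 - 17)))) = (-158/3*(-1/724) + 23/490)/(((-7 - 448)*(2*(-17)*(-5)))) = (79/1086 + 23/490)/((-455*170)) = (15922/133035)/(-77350) = (15922/133035)*(-1/77350) = -7961/5145128625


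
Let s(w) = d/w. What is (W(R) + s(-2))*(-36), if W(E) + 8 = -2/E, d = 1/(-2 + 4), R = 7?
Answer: 2151/7 ≈ 307.29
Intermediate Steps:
d = ½ (d = 1/2 = ½ ≈ 0.50000)
W(E) = -8 - 2/E
s(w) = 1/(2*w)
(W(R) + s(-2))*(-36) = ((-8 - 2/7) + (½)/(-2))*(-36) = ((-8 - 2*⅐) + (½)*(-½))*(-36) = ((-8 - 2/7) - ¼)*(-36) = (-58/7 - ¼)*(-36) = -239/28*(-36) = 2151/7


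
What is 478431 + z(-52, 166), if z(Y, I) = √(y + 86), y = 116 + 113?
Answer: 478431 + 3*√35 ≈ 4.7845e+5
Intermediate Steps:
y = 229
z(Y, I) = 3*√35 (z(Y, I) = √(229 + 86) = √315 = 3*√35)
478431 + z(-52, 166) = 478431 + 3*√35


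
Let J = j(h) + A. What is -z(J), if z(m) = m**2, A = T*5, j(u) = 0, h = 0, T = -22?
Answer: -12100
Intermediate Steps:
A = -110 (A = -22*5 = -110)
J = -110 (J = 0 - 110 = -110)
-z(J) = -1*(-110)**2 = -1*12100 = -12100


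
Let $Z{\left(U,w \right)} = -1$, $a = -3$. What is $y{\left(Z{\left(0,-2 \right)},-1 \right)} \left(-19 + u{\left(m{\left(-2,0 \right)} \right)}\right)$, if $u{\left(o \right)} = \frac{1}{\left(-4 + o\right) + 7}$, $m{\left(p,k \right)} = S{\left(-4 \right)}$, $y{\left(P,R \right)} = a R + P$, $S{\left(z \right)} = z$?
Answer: $-40$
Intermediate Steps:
$y{\left(P,R \right)} = P - 3 R$ ($y{\left(P,R \right)} = - 3 R + P = P - 3 R$)
$m{\left(p,k \right)} = -4$
$u{\left(o \right)} = \frac{1}{3 + o}$
$y{\left(Z{\left(0,-2 \right)},-1 \right)} \left(-19 + u{\left(m{\left(-2,0 \right)} \right)}\right) = \left(-1 - -3\right) \left(-19 + \frac{1}{3 - 4}\right) = \left(-1 + 3\right) \left(-19 + \frac{1}{-1}\right) = 2 \left(-19 - 1\right) = 2 \left(-20\right) = -40$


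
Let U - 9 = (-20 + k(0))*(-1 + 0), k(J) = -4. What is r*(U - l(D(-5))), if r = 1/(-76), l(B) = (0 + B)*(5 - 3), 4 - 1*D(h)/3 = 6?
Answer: -45/76 ≈ -0.59210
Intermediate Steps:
D(h) = -6 (D(h) = 12 - 3*6 = 12 - 18 = -6)
l(B) = 2*B (l(B) = B*2 = 2*B)
r = -1/76 ≈ -0.013158
U = 33 (U = 9 + (-20 - 4)*(-1 + 0) = 9 - 24*(-1) = 9 + 24 = 33)
r*(U - l(D(-5))) = -(33 - 2*(-6))/76 = -(33 - 1*(-12))/76 = -(33 + 12)/76 = -1/76*45 = -45/76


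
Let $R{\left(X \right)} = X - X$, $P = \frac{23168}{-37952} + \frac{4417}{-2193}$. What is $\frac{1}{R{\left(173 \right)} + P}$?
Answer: $- \frac{1300449}{3413147} \approx -0.38101$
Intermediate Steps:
$P = - \frac{3413147}{1300449}$ ($P = 23168 \left(- \frac{1}{37952}\right) + 4417 \left(- \frac{1}{2193}\right) = - \frac{362}{593} - \frac{4417}{2193} = - \frac{3413147}{1300449} \approx -2.6246$)
$R{\left(X \right)} = 0$
$\frac{1}{R{\left(173 \right)} + P} = \frac{1}{0 - \frac{3413147}{1300449}} = \frac{1}{- \frac{3413147}{1300449}} = - \frac{1300449}{3413147}$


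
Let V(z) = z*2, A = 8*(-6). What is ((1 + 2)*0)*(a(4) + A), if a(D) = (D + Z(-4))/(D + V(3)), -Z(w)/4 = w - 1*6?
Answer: 0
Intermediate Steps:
A = -48
V(z) = 2*z
Z(w) = 24 - 4*w (Z(w) = -4*(w - 1*6) = -4*(w - 6) = -4*(-6 + w) = 24 - 4*w)
a(D) = (40 + D)/(6 + D) (a(D) = (D + (24 - 4*(-4)))/(D + 2*3) = (D + (24 + 16))/(D + 6) = (D + 40)/(6 + D) = (40 + D)/(6 + D))
((1 + 2)*0)*(a(4) + A) = ((1 + 2)*0)*((40 + 4)/(6 + 4) - 48) = (3*0)*(44/10 - 48) = 0*((1/10)*44 - 48) = 0*(22/5 - 48) = 0*(-218/5) = 0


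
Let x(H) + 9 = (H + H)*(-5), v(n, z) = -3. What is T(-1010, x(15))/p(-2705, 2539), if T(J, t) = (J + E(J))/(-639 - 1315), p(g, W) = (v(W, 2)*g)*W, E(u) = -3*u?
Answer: -202/4026018669 ≈ -5.0174e-8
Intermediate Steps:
x(H) = -9 - 10*H (x(H) = -9 + (H + H)*(-5) = -9 + (2*H)*(-5) = -9 - 10*H)
p(g, W) = -3*W*g (p(g, W) = (-3*g)*W = -3*W*g)
T(J, t) = J/977 (T(J, t) = (J - 3*J)/(-639 - 1315) = -2*J/(-1954) = -2*J*(-1/1954) = J/977)
T(-1010, x(15))/p(-2705, 2539) = ((1/977)*(-1010))/((-3*2539*(-2705))) = -1010/977/20603985 = -1010/977*1/20603985 = -202/4026018669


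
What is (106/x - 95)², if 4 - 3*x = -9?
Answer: 840889/169 ≈ 4975.7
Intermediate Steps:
x = 13/3 (x = 4/3 - ⅓*(-9) = 4/3 + 3 = 13/3 ≈ 4.3333)
(106/x - 95)² = (106/(13/3) - 95)² = (106*(3/13) - 95)² = (318/13 - 95)² = (-917/13)² = 840889/169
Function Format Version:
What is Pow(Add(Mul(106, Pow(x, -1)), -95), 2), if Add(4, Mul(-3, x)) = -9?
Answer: Rational(840889, 169) ≈ 4975.7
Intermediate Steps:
x = Rational(13, 3) (x = Add(Rational(4, 3), Mul(Rational(-1, 3), -9)) = Add(Rational(4, 3), 3) = Rational(13, 3) ≈ 4.3333)
Pow(Add(Mul(106, Pow(x, -1)), -95), 2) = Pow(Add(Mul(106, Pow(Rational(13, 3), -1)), -95), 2) = Pow(Add(Mul(106, Rational(3, 13)), -95), 2) = Pow(Add(Rational(318, 13), -95), 2) = Pow(Rational(-917, 13), 2) = Rational(840889, 169)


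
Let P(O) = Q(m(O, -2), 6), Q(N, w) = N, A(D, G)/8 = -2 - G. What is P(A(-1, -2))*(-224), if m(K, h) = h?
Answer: 448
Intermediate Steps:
A(D, G) = -16 - 8*G (A(D, G) = 8*(-2 - G) = -16 - 8*G)
P(O) = -2
P(A(-1, -2))*(-224) = -2*(-224) = 448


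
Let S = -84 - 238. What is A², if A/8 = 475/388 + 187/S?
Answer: 6463195236/243890689 ≈ 26.500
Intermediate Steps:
S = -322
A = 80394/15617 (A = 8*(475/388 + 187/(-322)) = 8*(475*(1/388) + 187*(-1/322)) = 8*(475/388 - 187/322) = 8*(40197/62468) = 80394/15617 ≈ 5.1479)
A² = (80394/15617)² = 6463195236/243890689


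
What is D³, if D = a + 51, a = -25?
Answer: 17576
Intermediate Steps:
D = 26 (D = -25 + 51 = 26)
D³ = 26³ = 17576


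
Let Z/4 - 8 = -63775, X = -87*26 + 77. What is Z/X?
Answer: 255068/2185 ≈ 116.74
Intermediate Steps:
X = -2185 (X = -2262 + 77 = -2185)
Z = -255068 (Z = 32 + 4*(-63775) = 32 - 255100 = -255068)
Z/X = -255068/(-2185) = -255068*(-1/2185) = 255068/2185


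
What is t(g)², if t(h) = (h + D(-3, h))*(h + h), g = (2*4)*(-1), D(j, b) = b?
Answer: 65536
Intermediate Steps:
g = -8 (g = 8*(-1) = -8)
t(h) = 4*h² (t(h) = (h + h)*(h + h) = (2*h)*(2*h) = 4*h²)
t(g)² = (4*(-8)²)² = (4*64)² = 256² = 65536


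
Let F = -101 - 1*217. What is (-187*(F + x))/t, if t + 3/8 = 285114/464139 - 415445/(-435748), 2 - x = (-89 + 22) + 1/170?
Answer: 31391597929947684/804064055875 ≈ 39041.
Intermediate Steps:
F = -318 (F = -101 - 217 = -318)
x = 11729/170 (x = 2 - ((-89 + 22) + 1/170) = 2 - (-67 + 1*(1/170)) = 2 - (-67 + 1/170) = 2 - 1*(-11389/170) = 2 + 11389/170 = 11729/170 ≈ 68.994)
t = 160812811175/134831760648 (t = -3/8 + (285114/464139 - 415445/(-435748)) = -3/8 + (285114*(1/464139) - 415445*(-1/435748)) = -3/8 + (95038/154713 + 415445/435748) = -3/8 + 105687360709/67415880324 = 160812811175/134831760648 ≈ 1.1927)
(-187*(F + x))/t = (-187*(-318 + 11729/170))/(160812811175/134831760648) = -187*(-42331/170)*(134831760648/160812811175) = (465641/10)*(134831760648/160812811175) = 31391597929947684/804064055875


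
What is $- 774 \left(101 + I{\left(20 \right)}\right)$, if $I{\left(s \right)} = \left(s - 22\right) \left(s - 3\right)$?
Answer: $-51858$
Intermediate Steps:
$I{\left(s \right)} = \left(-22 + s\right) \left(-3 + s\right)$
$- 774 \left(101 + I{\left(20 \right)}\right) = - 774 \left(101 + \left(66 + 20^{2} - 500\right)\right) = - 774 \left(101 + \left(66 + 400 - 500\right)\right) = - 774 \left(101 - 34\right) = \left(-774\right) 67 = -51858$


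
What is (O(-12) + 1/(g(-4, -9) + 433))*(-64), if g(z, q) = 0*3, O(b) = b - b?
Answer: -64/433 ≈ -0.14781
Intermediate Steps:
O(b) = 0
g(z, q) = 0
(O(-12) + 1/(g(-4, -9) + 433))*(-64) = (0 + 1/(0 + 433))*(-64) = (0 + 1/433)*(-64) = (1/433)*(-64) = -64/433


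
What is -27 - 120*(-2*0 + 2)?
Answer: -267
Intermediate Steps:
-27 - 120*(-2*0 + 2) = -27 - 120*(0 + 2) = -27 - 120*2 = -27 - 240 = -267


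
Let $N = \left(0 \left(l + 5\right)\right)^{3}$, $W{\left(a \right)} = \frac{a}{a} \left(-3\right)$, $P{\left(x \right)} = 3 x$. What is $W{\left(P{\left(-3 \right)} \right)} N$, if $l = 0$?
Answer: $0$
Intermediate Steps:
$W{\left(a \right)} = -3$ ($W{\left(a \right)} = 1 \left(-3\right) = -3$)
$N = 0$ ($N = \left(0 \left(0 + 5\right)\right)^{3} = \left(0 \cdot 5\right)^{3} = 0^{3} = 0$)
$W{\left(P{\left(-3 \right)} \right)} N = \left(-3\right) 0 = 0$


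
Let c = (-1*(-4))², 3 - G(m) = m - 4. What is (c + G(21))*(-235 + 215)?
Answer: -40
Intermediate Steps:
G(m) = 7 - m (G(m) = 3 - (m - 4) = 3 - (-4 + m) = 3 + (4 - m) = 7 - m)
c = 16 (c = 4² = 16)
(c + G(21))*(-235 + 215) = (16 + (7 - 1*21))*(-235 + 215) = (16 + (7 - 21))*(-20) = (16 - 14)*(-20) = 2*(-20) = -40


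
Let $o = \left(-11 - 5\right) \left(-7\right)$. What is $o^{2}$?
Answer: $12544$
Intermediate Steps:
$o = 112$ ($o = \left(-16\right) \left(-7\right) = 112$)
$o^{2} = 112^{2} = 12544$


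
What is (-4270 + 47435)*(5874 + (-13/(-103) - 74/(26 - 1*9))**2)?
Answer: 779752617696375/3066001 ≈ 2.5432e+8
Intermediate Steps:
(-4270 + 47435)*(5874 + (-13/(-103) - 74/(26 - 1*9))**2) = 43165*(5874 + (-13*(-1/103) - 74/(26 - 9))**2) = 43165*(5874 + (13/103 - 74/17)**2) = 43165*(5874 + (-7401/1751)**2) = 43165*(5874 + 54774801/3066001) = 43165*(18064464675/3066001) = 779752617696375/3066001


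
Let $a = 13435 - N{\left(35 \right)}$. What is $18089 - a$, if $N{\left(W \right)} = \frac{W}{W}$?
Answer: $4655$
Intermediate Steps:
$N{\left(W \right)} = 1$
$a = 13434$ ($a = 13435 - 1 = 13434$)
$18089 - a = 18089 - 13434 = 4655$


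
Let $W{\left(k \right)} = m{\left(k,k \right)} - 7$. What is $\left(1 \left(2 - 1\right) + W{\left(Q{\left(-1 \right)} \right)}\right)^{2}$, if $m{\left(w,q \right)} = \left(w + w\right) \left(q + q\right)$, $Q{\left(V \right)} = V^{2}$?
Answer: $4$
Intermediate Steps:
$m{\left(w,q \right)} = 4 q w$ ($m{\left(w,q \right)} = 2 w 2 q = 4 q w$)
$W{\left(k \right)} = -7 + 4 k^{2}$ ($W{\left(k \right)} = 4 k k - 7 = 4 k^{2} - 7 = -7 + 4 k^{2}$)
$\left(1 \left(2 - 1\right) + W{\left(Q{\left(-1 \right)} \right)}\right)^{2} = \left(1 \left(2 - 1\right) - \left(7 - 4 \left(\left(-1\right)^{2}\right)^{2}\right)\right)^{2} = \left(1 \cdot 1 - \left(7 - 4 \cdot 1^{2}\right)\right)^{2} = \left(1 + \left(-7 + 4 \cdot 1\right)\right)^{2} = \left(1 + \left(-7 + 4\right)\right)^{2} = \left(1 - 3\right)^{2} = \left(-2\right)^{2} = 4$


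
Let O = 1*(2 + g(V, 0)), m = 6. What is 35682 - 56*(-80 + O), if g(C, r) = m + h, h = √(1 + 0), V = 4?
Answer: 39658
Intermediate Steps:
h = 1 (h = √1 = 1)
g(C, r) = 7 (g(C, r) = 6 + 1 = 7)
O = 9 (O = 1*(2 + 7) = 1*9 = 9)
35682 - 56*(-80 + O) = 35682 - 56*(-80 + 9) = 35682 - 56*(-71) = 35682 - 1*(-3976) = 35682 + 3976 = 39658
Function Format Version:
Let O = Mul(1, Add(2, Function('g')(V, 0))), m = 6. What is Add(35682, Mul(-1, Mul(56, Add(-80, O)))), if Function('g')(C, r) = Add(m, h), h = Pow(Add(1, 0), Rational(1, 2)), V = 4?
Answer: 39658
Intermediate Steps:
h = 1 (h = Pow(1, Rational(1, 2)) = 1)
Function('g')(C, r) = 7 (Function('g')(C, r) = Add(6, 1) = 7)
O = 9 (O = Mul(1, Add(2, 7)) = Mul(1, 9) = 9)
Add(35682, Mul(-1, Mul(56, Add(-80, O)))) = Add(35682, Mul(-1, Mul(56, Add(-80, 9)))) = Add(35682, Mul(-1, Mul(56, -71))) = Add(35682, Mul(-1, -3976)) = Add(35682, 3976) = 39658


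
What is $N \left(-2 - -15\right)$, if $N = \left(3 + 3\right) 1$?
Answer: $78$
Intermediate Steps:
$N = 6$ ($N = 6 \cdot 1 = 6$)
$N \left(-2 - -15\right) = 6 \left(-2 - -15\right) = 6 \left(-2 + 15\right) = 6 \cdot 13 = 78$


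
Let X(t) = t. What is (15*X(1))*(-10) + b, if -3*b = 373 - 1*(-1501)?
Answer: -2324/3 ≈ -774.67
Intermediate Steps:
b = -1874/3 (b = -(373 - 1*(-1501))/3 = -(373 + 1501)/3 = -⅓*1874 = -1874/3 ≈ -624.67)
(15*X(1))*(-10) + b = (15*1)*(-10) - 1874/3 = 15*(-10) - 1874/3 = -150 - 1874/3 = -2324/3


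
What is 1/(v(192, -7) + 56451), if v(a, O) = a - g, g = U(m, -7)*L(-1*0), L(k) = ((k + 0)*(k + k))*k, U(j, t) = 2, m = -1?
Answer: 1/56643 ≈ 1.7654e-5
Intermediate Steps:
L(k) = 2*k³ (L(k) = (k*(2*k))*k = (2*k²)*k = 2*k³)
g = 0 (g = 2*(2*(-1*0)³) = 2*(2*0³) = 2*(2*0) = 2*0 = 0)
v(a, O) = a (v(a, O) = a - 1*0 = a + 0 = a)
1/(v(192, -7) + 56451) = 1/(192 + 56451) = 1/56643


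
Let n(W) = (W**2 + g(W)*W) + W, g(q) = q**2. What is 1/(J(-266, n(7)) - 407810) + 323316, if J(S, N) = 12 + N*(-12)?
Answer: 133395655175/412586 ≈ 3.2332e+5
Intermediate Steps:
n(W) = W + W**2 + W**3 (n(W) = (W**2 + W**2*W) + W = (W**2 + W**3) + W = W + W**2 + W**3)
J(S, N) = 12 - 12*N
1/(J(-266, n(7)) - 407810) + 323316 = 1/((12 - 84*(1 + 7 + 7**2)) - 407810) + 323316 = 1/((12 - 84*(1 + 7 + 49)) - 407810) + 323316 = 1/((12 - 84*57) - 407810) + 323316 = 1/((12 - 12*399) - 407810) + 323316 = 1/((12 - 4788) - 407810) + 323316 = 1/(-4776 - 407810) + 323316 = 1/(-412586) + 323316 = -1/412586 + 323316 = 133395655175/412586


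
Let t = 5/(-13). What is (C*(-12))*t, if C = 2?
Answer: 120/13 ≈ 9.2308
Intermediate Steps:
t = -5/13 (t = 5*(-1/13) = -5/13 ≈ -0.38462)
(C*(-12))*t = (2*(-12))*(-5/13) = -24*(-5/13) = 120/13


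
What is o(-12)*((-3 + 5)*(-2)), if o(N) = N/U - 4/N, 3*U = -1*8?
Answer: -58/3 ≈ -19.333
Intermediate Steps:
U = -8/3 (U = (-1*8)/3 = (⅓)*(-8) = -8/3 ≈ -2.6667)
o(N) = -4/N - 3*N/8 (o(N) = N/(-8/3) - 4/N = N*(-3/8) - 4/N = -3*N/8 - 4/N = -4/N - 3*N/8)
o(-12)*((-3 + 5)*(-2)) = (-4/(-12) - 3/8*(-12))*((-3 + 5)*(-2)) = (-4*(-1/12) + 9/2)*(2*(-2)) = (⅓ + 9/2)*(-4) = (29/6)*(-4) = -58/3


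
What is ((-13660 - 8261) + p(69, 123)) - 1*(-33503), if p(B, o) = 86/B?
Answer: 799244/69 ≈ 11583.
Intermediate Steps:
((-13660 - 8261) + p(69, 123)) - 1*(-33503) = ((-13660 - 8261) + 86/69) - 1*(-33503) = (-21921 + 86*(1/69)) + 33503 = (-21921 + 86/69) + 33503 = -1512463/69 + 33503 = 799244/69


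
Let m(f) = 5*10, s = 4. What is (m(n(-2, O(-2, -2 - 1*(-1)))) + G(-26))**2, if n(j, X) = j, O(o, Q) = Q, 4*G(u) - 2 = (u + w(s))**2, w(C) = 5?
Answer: 413449/16 ≈ 25841.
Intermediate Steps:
G(u) = 1/2 + (5 + u)**2/4 (G(u) = 1/2 + (u + 5)**2/4 = 1/2 + (5 + u)**2/4)
m(f) = 50
(m(n(-2, O(-2, -2 - 1*(-1)))) + G(-26))**2 = (50 + (1/2 + (5 - 26)**2/4))**2 = (50 + (1/2 + (1/4)*(-21)**2))**2 = (50 + (1/2 + (1/4)*441))**2 = (50 + (1/2 + 441/4))**2 = (50 + 443/4)**2 = (643/4)**2 = 413449/16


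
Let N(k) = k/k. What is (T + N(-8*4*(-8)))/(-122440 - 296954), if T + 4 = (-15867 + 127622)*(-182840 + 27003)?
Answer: 8707781969/209697 ≈ 41526.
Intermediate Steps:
N(k) = 1
T = -17415563939 (T = -4 + (-15867 + 127622)*(-182840 + 27003) = -4 + 111755*(-155837) = -4 - 17415563935 = -17415563939)
(T + N(-8*4*(-8)))/(-122440 - 296954) = (-17415563939 + 1)/(-122440 - 296954) = -17415563938/(-419394) = -17415563938*(-1/419394) = 8707781969/209697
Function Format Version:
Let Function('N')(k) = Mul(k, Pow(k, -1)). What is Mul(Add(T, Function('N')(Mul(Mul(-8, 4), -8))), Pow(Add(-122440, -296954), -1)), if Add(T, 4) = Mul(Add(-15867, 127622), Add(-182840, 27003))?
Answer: Rational(8707781969, 209697) ≈ 41526.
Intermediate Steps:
Function('N')(k) = 1
T = -17415563939 (T = Add(-4, Mul(Add(-15867, 127622), Add(-182840, 27003))) = Add(-4, Mul(111755, -155837)) = Add(-4, -17415563935) = -17415563939)
Mul(Add(T, Function('N')(Mul(Mul(-8, 4), -8))), Pow(Add(-122440, -296954), -1)) = Mul(Add(-17415563939, 1), Pow(Add(-122440, -296954), -1)) = Mul(-17415563938, Pow(-419394, -1)) = Mul(-17415563938, Rational(-1, 419394)) = Rational(8707781969, 209697)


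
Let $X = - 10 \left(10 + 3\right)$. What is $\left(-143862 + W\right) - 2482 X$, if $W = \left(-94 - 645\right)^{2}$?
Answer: $724919$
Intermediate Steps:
$X = -130$ ($X = \left(-10\right) 13 = -130$)
$W = 546121$ ($W = \left(-739\right)^{2} = 546121$)
$\left(-143862 + W\right) - 2482 X = \left(-143862 + 546121\right) - -322660 = 402259 + 322660 = 724919$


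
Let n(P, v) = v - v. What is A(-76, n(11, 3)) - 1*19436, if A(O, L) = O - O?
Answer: -19436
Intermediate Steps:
n(P, v) = 0
A(O, L) = 0
A(-76, n(11, 3)) - 1*19436 = 0 - 1*19436 = 0 - 19436 = -19436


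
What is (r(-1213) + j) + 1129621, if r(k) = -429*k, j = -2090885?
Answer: -440887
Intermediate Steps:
(r(-1213) + j) + 1129621 = (-429*(-1213) - 2090885) + 1129621 = (520377 - 2090885) + 1129621 = -1570508 + 1129621 = -440887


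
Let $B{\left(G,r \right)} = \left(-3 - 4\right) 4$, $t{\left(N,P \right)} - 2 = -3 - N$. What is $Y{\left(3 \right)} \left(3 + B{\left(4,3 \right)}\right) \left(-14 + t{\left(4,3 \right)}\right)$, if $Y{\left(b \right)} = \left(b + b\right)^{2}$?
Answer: $17100$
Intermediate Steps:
$t{\left(N,P \right)} = -1 - N$ ($t{\left(N,P \right)} = 2 - \left(3 + N\right) = -1 - N$)
$Y{\left(b \right)} = 4 b^{2}$ ($Y{\left(b \right)} = \left(2 b\right)^{2} = 4 b^{2}$)
$B{\left(G,r \right)} = -28$ ($B{\left(G,r \right)} = \left(-7\right) 4 = -28$)
$Y{\left(3 \right)} \left(3 + B{\left(4,3 \right)}\right) \left(-14 + t{\left(4,3 \right)}\right) = 4 \cdot 3^{2} \left(3 - 28\right) \left(-14 - 5\right) = 4 \cdot 9 \left(-25\right) \left(-14 - 5\right) = 36 \left(-25\right) \left(-14 - 5\right) = \left(-900\right) \left(-19\right) = 17100$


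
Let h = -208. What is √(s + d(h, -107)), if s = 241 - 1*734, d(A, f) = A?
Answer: I*√701 ≈ 26.476*I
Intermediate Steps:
s = -493 (s = 241 - 734 = -493)
√(s + d(h, -107)) = √(-493 - 208) = √(-701) = I*√701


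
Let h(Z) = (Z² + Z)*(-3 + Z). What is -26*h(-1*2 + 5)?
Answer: 0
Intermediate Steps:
h(Z) = (-3 + Z)*(Z + Z²) (h(Z) = (Z + Z²)*(-3 + Z) = (-3 + Z)*(Z + Z²))
-26*h(-1*2 + 5) = -26*(-1*2 + 5)*(-3 + (-1*2 + 5)² - 2*(-1*2 + 5)) = -26*(-2 + 5)*(-3 + (-2 + 5)² - 2*(-2 + 5)) = -78*(-3 + 3² - 2*3) = -78*(-3 + 9 - 6) = -78*0 = -26*0 = 0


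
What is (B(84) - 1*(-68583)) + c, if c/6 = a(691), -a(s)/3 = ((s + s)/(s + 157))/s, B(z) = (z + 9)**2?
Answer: 16373175/212 ≈ 77232.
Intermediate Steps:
B(z) = (9 + z)**2
a(s) = -6/(157 + s) (a(s) = -3*(s + s)/(s + 157)/s = -3*(2*s)/(157 + s)/s = -3*2*s/(157 + s)/s = -6/(157 + s))
c = -9/212 (c = 6*(-6/(157 + 691)) = 6*(-6/848) = 6*(-6*1/848) = 6*(-3/424) = -9/212 ≈ -0.042453)
(B(84) - 1*(-68583)) + c = ((9 + 84)**2 - 1*(-68583)) - 9/212 = (93**2 + 68583) - 9/212 = (8649 + 68583) - 9/212 = 77232 - 9/212 = 16373175/212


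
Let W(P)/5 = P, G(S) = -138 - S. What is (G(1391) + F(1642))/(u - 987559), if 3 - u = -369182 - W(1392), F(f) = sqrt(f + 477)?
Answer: 1529/611414 - sqrt(2119)/611414 ≈ 0.0024255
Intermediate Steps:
W(P) = 5*P
F(f) = sqrt(477 + f)
u = 376145 (u = 3 - (-369182 - 5*1392) = 3 - (-369182 - 1*6960) = 3 - (-369182 - 6960) = 3 - 1*(-376142) = 3 + 376142 = 376145)
(G(1391) + F(1642))/(u - 987559) = ((-138 - 1*1391) + sqrt(477 + 1642))/(376145 - 987559) = ((-138 - 1391) + sqrt(2119))/(-611414) = (-1529 + sqrt(2119))*(-1/611414) = 1529/611414 - sqrt(2119)/611414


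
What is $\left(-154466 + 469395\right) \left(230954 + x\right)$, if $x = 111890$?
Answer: $107971518076$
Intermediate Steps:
$\left(-154466 + 469395\right) \left(230954 + x\right) = \left(-154466 + 469395\right) \left(230954 + 111890\right) = 314929 \cdot 342844 = 107971518076$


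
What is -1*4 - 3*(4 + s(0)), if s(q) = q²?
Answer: -16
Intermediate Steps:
-1*4 - 3*(4 + s(0)) = -1*4 - 3*(4 + 0²) = -4 - 3*(4 + 0) = -4 - 3*4 = -4 - 12 = -16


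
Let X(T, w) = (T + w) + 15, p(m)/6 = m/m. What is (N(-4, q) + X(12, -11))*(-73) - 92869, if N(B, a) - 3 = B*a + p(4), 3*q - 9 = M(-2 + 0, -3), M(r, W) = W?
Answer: -94110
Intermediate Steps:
p(m) = 6 (p(m) = 6*(m/m) = 6*1 = 6)
X(T, w) = 15 + T + w
q = 2 (q = 3 + (1/3)*(-3) = 3 - 1 = 2)
N(B, a) = 9 + B*a (N(B, a) = 3 + (B*a + 6) = 3 + (6 + B*a) = 9 + B*a)
(N(-4, q) + X(12, -11))*(-73) - 92869 = ((9 - 4*2) + (15 + 12 - 11))*(-73) - 92869 = ((9 - 8) + 16)*(-73) - 92869 = (1 + 16)*(-73) - 92869 = 17*(-73) - 92869 = -1241 - 92869 = -94110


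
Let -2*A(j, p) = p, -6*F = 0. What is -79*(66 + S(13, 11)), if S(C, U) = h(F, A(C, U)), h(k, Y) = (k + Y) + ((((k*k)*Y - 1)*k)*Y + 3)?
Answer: -10033/2 ≈ -5016.5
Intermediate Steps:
F = 0 (F = -1/6*0 = 0)
A(j, p) = -p/2
h(k, Y) = 3 + Y + k + Y*k*(-1 + Y*k**2) (h(k, Y) = (Y + k) + (((k**2*Y - 1)*k)*Y + 3) = (Y + k) + (((Y*k**2 - 1)*k)*Y + 3) = (Y + k) + (((-1 + Y*k**2)*k)*Y + 3) = (Y + k) + ((k*(-1 + Y*k**2))*Y + 3) = (Y + k) + (Y*k*(-1 + Y*k**2) + 3) = (Y + k) + (3 + Y*k*(-1 + Y*k**2)) = 3 + Y + k + Y*k*(-1 + Y*k**2))
S(C, U) = 3 - U/2 (S(C, U) = 3 - U/2 + 0 + (-U/2)**2*0**3 - 1*(-U/2)*0 = 3 - U/2 + 0 + (U**2/4)*0 + 0 = 3 - U/2 + 0 + 0 + 0 = 3 - U/2)
-79*(66 + S(13, 11)) = -79*(66 + (3 - 1/2*11)) = -79*(66 + (3 - 11/2)) = -79*(66 - 5/2) = -79*127/2 = -10033/2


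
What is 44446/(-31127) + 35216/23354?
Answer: 29088274/363469979 ≈ 0.080029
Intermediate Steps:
44446/(-31127) + 35216/23354 = 44446*(-1/31127) + 35216*(1/23354) = -44446/31127 + 17608/11677 = 29088274/363469979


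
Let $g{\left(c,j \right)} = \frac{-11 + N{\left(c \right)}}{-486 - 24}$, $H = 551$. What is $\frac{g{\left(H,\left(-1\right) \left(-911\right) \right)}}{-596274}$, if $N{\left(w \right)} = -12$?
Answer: $- \frac{23}{304099740} \approx -7.5633 \cdot 10^{-8}$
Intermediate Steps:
$g{\left(c,j \right)} = \frac{23}{510}$ ($g{\left(c,j \right)} = \frac{-11 - 12}{-486 - 24} = - \frac{23}{-510} = \left(-23\right) \left(- \frac{1}{510}\right) = \frac{23}{510}$)
$\frac{g{\left(H,\left(-1\right) \left(-911\right) \right)}}{-596274} = \frac{23}{510 \left(-596274\right)} = \frac{23}{510} \left(- \frac{1}{596274}\right) = - \frac{23}{304099740}$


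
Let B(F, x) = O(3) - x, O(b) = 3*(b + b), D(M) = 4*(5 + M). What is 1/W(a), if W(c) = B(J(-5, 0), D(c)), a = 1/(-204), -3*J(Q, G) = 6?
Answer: -51/101 ≈ -0.50495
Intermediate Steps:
J(Q, G) = -2 (J(Q, G) = -⅓*6 = -2)
D(M) = 20 + 4*M
O(b) = 6*b (O(b) = 3*(2*b) = 6*b)
a = -1/204 ≈ -0.0049020
B(F, x) = 18 - x (B(F, x) = 6*3 - x = 18 - x)
W(c) = -2 - 4*c (W(c) = 18 - (20 + 4*c) = 18 + (-20 - 4*c) = -2 - 4*c)
1/W(a) = 1/(-2 - 4*(-1/204)) = 1/(-2 + 1/51) = 1/(-101/51) = -51/101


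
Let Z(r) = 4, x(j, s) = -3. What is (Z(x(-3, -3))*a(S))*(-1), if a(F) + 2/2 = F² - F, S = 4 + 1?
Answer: -76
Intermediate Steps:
S = 5
a(F) = -1 + F² - F (a(F) = -1 + (F² - F) = -1 + F² - F)
(Z(x(-3, -3))*a(S))*(-1) = (4*(-1 + 5² - 1*5))*(-1) = (4*(-1 + 25 - 5))*(-1) = (4*19)*(-1) = 76*(-1) = -76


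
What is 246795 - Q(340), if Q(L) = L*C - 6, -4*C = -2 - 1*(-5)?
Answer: 247056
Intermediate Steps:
C = -3/4 (C = -(-2 - 1*(-5))/4 = -(-2 + 5)/4 = -1/4*3 = -3/4 ≈ -0.75000)
Q(L) = -6 - 3*L/4 (Q(L) = L*(-3/4) - 6 = -3*L/4 - 6 = -6 - 3*L/4)
246795 - Q(340) = 246795 - (-6 - 3/4*340) = 246795 - (-6 - 255) = 246795 - 1*(-261) = 246795 + 261 = 247056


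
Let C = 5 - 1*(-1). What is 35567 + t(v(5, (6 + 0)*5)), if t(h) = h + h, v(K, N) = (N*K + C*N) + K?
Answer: 36237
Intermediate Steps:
C = 6 (C = 5 + 1 = 6)
v(K, N) = K + 6*N + K*N (v(K, N) = (N*K + 6*N) + K = (K*N + 6*N) + K = (6*N + K*N) + K = K + 6*N + K*N)
t(h) = 2*h
35567 + t(v(5, (6 + 0)*5)) = 35567 + 2*(5 + 6*((6 + 0)*5) + 5*((6 + 0)*5)) = 35567 + 2*(5 + 6*(6*5) + 5*(6*5)) = 35567 + 2*(5 + 6*30 + 5*30) = 35567 + 2*(5 + 180 + 150) = 35567 + 2*335 = 35567 + 670 = 36237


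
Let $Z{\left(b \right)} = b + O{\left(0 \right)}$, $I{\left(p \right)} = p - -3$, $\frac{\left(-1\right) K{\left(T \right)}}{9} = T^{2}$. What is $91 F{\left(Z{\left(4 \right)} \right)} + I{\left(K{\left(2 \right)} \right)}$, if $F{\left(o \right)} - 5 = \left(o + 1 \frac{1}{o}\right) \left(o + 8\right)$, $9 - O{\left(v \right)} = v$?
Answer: $25412$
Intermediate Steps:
$O{\left(v \right)} = 9 - v$
$K{\left(T \right)} = - 9 T^{2}$
$I{\left(p \right)} = 3 + p$ ($I{\left(p \right)} = p + 3 = 3 + p$)
$Z{\left(b \right)} = 9 + b$ ($Z{\left(b \right)} = b + \left(9 - 0\right) = b + \left(9 + 0\right) = b + 9 = 9 + b$)
$F{\left(o \right)} = 5 + \left(8 + o\right) \left(o + \frac{1}{o}\right)$ ($F{\left(o \right)} = 5 + \left(o + 1 \frac{1}{o}\right) \left(o + 8\right) = 5 + \left(o + \frac{1}{o}\right) \left(8 + o\right) = 5 + \left(8 + o\right) \left(o + \frac{1}{o}\right)$)
$91 F{\left(Z{\left(4 \right)} \right)} + I{\left(K{\left(2 \right)} \right)} = 91 \left(6 + \left(9 + 4\right)^{2} + 8 \left(9 + 4\right) + \frac{8}{9 + 4}\right) + \left(3 - 9 \cdot 2^{2}\right) = 91 \left(6 + 13^{2} + 8 \cdot 13 + \frac{8}{13}\right) + \left(3 - 36\right) = 91 \left(6 + 169 + 104 + 8 \cdot \frac{1}{13}\right) + \left(3 - 36\right) = 91 \left(6 + 169 + 104 + \frac{8}{13}\right) - 33 = 91 \cdot \frac{3635}{13} - 33 = 25445 - 33 = 25412$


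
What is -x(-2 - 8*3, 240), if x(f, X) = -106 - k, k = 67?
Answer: 173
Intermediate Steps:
x(f, X) = -173 (x(f, X) = -106 - 1*67 = -106 - 67 = -173)
-x(-2 - 8*3, 240) = -1*(-173) = 173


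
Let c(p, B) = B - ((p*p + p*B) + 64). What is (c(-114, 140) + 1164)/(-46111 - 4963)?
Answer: -2102/25537 ≈ -0.082312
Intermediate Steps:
c(p, B) = -64 + B - p**2 - B*p (c(p, B) = B - ((p**2 + B*p) + 64) = B - (64 + p**2 + B*p) = B + (-64 - p**2 - B*p) = -64 + B - p**2 - B*p)
(c(-114, 140) + 1164)/(-46111 - 4963) = ((-64 + 140 - 1*(-114)**2 - 1*140*(-114)) + 1164)/(-46111 - 4963) = ((-64 + 140 - 1*12996 + 15960) + 1164)/(-51074) = ((-64 + 140 - 12996 + 15960) + 1164)*(-1/51074) = (3040 + 1164)*(-1/51074) = 4204*(-1/51074) = -2102/25537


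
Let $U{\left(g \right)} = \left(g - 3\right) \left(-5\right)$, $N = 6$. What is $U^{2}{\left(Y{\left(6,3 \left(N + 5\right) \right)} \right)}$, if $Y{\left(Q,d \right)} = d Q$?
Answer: $950625$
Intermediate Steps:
$Y{\left(Q,d \right)} = Q d$
$U{\left(g \right)} = 15 - 5 g$ ($U{\left(g \right)} = \left(-3 + g\right) \left(-5\right) = 15 - 5 g$)
$U^{2}{\left(Y{\left(6,3 \left(N + 5\right) \right)} \right)} = \left(15 - 5 \cdot 6 \cdot 3 \left(6 + 5\right)\right)^{2} = \left(15 - 5 \cdot 6 \cdot 3 \cdot 11\right)^{2} = \left(15 - 5 \cdot 6 \cdot 33\right)^{2} = \left(15 - 990\right)^{2} = \left(-975\right)^{2} = 950625$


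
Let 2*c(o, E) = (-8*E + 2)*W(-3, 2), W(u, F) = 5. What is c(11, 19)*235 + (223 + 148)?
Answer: -87754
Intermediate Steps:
c(o, E) = 5 - 20*E (c(o, E) = ((-8*E + 2)*5)/2 = ((2 - 8*E)*5)/2 = (10 - 40*E)/2 = 5 - 20*E)
c(11, 19)*235 + (223 + 148) = (5 - 20*19)*235 + (223 + 148) = (5 - 380)*235 + 371 = -375*235 + 371 = -88125 + 371 = -87754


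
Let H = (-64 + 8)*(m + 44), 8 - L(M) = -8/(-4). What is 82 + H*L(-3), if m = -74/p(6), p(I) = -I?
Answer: -18846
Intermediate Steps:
m = 37/3 (m = -74/((-1*6)) = -74/(-6) = -74*(-⅙) = 37/3 ≈ 12.333)
L(M) = 6 (L(M) = 8 - (-8)/(-4) = 8 - (-8)*(-1)/4 = 8 - 1*2 = 8 - 2 = 6)
H = -9464/3 (H = (-64 + 8)*(37/3 + 44) = -56*169/3 = -9464/3 ≈ -3154.7)
82 + H*L(-3) = 82 - 9464/3*6 = 82 - 18928 = -18846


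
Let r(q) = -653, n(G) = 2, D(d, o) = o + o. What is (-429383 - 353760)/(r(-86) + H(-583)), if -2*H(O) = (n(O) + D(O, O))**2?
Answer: 783143/678101 ≈ 1.1549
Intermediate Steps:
D(d, o) = 2*o
H(O) = -(2 + 2*O)**2/2
(-429383 - 353760)/(r(-86) + H(-583)) = (-429383 - 353760)/(-653 - 2*(1 - 583)**2) = -783143/(-653 - 2*(-582)**2) = -783143/(-653 - 2*338724) = -783143/(-653 - 677448) = -783143/(-678101) = -783143*(-1/678101) = 783143/678101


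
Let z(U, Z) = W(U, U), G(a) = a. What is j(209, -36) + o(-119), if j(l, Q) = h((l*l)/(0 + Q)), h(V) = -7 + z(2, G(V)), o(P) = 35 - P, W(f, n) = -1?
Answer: 146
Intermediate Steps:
z(U, Z) = -1
h(V) = -8 (h(V) = -7 - 1 = -8)
j(l, Q) = -8
j(209, -36) + o(-119) = -8 + (35 - 1*(-119)) = -8 + (35 + 119) = -8 + 154 = 146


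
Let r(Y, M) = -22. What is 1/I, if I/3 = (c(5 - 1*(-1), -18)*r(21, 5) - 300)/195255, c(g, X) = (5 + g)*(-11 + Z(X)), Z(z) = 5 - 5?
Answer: 65085/2362 ≈ 27.555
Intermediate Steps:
Z(z) = 0
c(g, X) = -55 - 11*g (c(g, X) = (5 + g)*(-11 + 0) = (5 + g)*(-11) = -55 - 11*g)
I = 2362/65085 (I = 3*(((-55 - 11*(5 - 1*(-1)))*(-22) - 300)/195255) = 3*(((-55 - 11*(5 + 1))*(-22) - 300)*(1/195255)) = 3*(((-55 - 11*6)*(-22) - 300)*(1/195255)) = 3*(((-55 - 66)*(-22) - 300)*(1/195255)) = 3*((-121*(-22) - 300)*(1/195255)) = 3*((2662 - 300)*(1/195255)) = 3*(2362*(1/195255)) = 3*(2362/195255) = 2362/65085 ≈ 0.036291)
1/I = 1/(2362/65085) = 65085/2362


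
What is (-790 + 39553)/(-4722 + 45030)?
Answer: 12921/13436 ≈ 0.96167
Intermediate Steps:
(-790 + 39553)/(-4722 + 45030) = 38763/40308 = 38763*(1/40308) = 12921/13436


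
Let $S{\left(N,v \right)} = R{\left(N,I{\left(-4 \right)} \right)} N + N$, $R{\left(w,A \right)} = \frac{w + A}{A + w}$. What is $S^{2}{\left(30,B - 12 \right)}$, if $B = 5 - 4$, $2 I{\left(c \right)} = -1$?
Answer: $3600$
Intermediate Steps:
$I{\left(c \right)} = - \frac{1}{2}$ ($I{\left(c \right)} = \frac{1}{2} \left(-1\right) = - \frac{1}{2}$)
$R{\left(w,A \right)} = 1$ ($R{\left(w,A \right)} = \frac{A + w}{A + w} = 1$)
$B = 1$ ($B = 5 - 4 = 1$)
$S{\left(N,v \right)} = 2 N$ ($S{\left(N,v \right)} = 1 N + N = N + N = 2 N$)
$S^{2}{\left(30,B - 12 \right)} = \left(2 \cdot 30\right)^{2} = 60^{2} = 3600$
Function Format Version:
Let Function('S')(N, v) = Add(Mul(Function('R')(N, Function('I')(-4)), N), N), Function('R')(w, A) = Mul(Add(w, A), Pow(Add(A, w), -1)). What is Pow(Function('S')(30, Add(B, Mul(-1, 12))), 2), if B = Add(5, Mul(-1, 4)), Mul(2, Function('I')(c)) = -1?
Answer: 3600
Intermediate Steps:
Function('I')(c) = Rational(-1, 2) (Function('I')(c) = Mul(Rational(1, 2), -1) = Rational(-1, 2))
Function('R')(w, A) = 1 (Function('R')(w, A) = Mul(Add(A, w), Pow(Add(A, w), -1)) = 1)
B = 1 (B = Add(5, -4) = 1)
Function('S')(N, v) = Mul(2, N) (Function('S')(N, v) = Add(Mul(1, N), N) = Add(N, N) = Mul(2, N))
Pow(Function('S')(30, Add(B, Mul(-1, 12))), 2) = Pow(Mul(2, 30), 2) = Pow(60, 2) = 3600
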